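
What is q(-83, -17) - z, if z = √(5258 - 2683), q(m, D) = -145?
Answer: -145 - 5*√103 ≈ -195.74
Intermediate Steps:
z = 5*√103 (z = √2575 = 5*√103 ≈ 50.744)
q(-83, -17) - z = -145 - 5*√103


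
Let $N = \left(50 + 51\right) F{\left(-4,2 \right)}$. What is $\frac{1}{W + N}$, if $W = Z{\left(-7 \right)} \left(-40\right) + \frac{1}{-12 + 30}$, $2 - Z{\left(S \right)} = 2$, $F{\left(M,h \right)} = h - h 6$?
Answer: $- \frac{18}{18179} \approx -0.00099015$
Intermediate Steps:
$F{\left(M,h \right)} = - 5 h$ ($F{\left(M,h \right)} = h - 6 h = - 5 h$)
$Z{\left(S \right)} = 0$ ($Z{\left(S \right)} = 2 - 2 = 0$)
$W = \frac{1}{18}$ ($W = 0 \left(-40\right) + \frac{1}{-12 + 30} = 0 + \frac{1}{18} = \frac{1}{18} \approx 0.055556$)
$N = -1010$ ($N = \left(50 + 51\right) \left(\left(-5\right) 2\right) = 101 \left(-10\right) = -1010$)
$\frac{1}{W + N} = \frac{1}{\frac{1}{18} - 1010} = \frac{1}{- \frac{18179}{18}} = - \frac{18}{18179}$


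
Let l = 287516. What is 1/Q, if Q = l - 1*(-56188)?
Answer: 1/343704 ≈ 2.9095e-6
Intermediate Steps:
Q = 343704 (Q = 287516 - 1*(-56188) = 287516 + 56188 = 343704)
1/Q = 1/343704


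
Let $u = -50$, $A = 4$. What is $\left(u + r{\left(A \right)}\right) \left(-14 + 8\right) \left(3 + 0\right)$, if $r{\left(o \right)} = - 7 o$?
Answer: $1404$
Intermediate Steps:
$\left(u + r{\left(A \right)}\right) \left(-14 + 8\right) \left(3 + 0\right) = \left(-50 - 28\right) \left(-14 + 8\right) \left(3 + 0\right) = \left(-50 - 28\right) \left(\left(-6\right) 3\right) = \left(-78\right) \left(-18\right) = 1404$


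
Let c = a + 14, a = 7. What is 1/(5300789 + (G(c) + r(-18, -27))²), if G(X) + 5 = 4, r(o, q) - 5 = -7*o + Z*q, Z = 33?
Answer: 1/5879910 ≈ 1.7007e-7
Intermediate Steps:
r(o, q) = 5 - 7*o + 33*q (r(o, q) = 5 + (-7*o + 33*q) = 5 - 7*o + 33*q)
c = 21 (c = 7 + 14 = 21)
G(X) = -1 (G(X) = -5 + 4 = -1)
1/(5300789 + (G(c) + r(-18, -27))²) = 1/(5300789 + (-1 + (5 - 7*(-18) + 33*(-27)))²) = 1/(5300789 + (-1 + (5 + 126 - 891))²) = 1/(5300789 + (-1 - 760)²) = 1/(5300789 + (-761)²) = 1/(5300789 + 579121) = 1/5879910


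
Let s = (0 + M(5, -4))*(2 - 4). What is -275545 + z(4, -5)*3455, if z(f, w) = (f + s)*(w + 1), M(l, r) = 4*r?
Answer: -773065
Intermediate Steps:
s = 32 (s = (0 + 4*(-4))*(2 - 4) = (0 - 16)*(-2) = -16*(-2) = 32)
z(f, w) = (1 + w)*(32 + f) (z(f, w) = (f + 32)*(w + 1) = (32 + f)*(1 + w) = (1 + w)*(32 + f))
-275545 + z(4, -5)*3455 = -275545 + (32 + 4 + 32*(-5) + 4*(-5))*3455 = -275545 + (32 + 4 - 160 - 20)*3455 = -275545 - 144*3455 = -275545 - 497520 = -773065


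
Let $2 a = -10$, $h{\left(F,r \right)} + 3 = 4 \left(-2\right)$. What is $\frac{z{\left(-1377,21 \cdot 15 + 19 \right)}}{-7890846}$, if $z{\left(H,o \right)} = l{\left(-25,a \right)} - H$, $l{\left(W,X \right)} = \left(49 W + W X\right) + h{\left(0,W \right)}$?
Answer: $- \frac{133}{3945423} \approx -3.371 \cdot 10^{-5}$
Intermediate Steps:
$h{\left(F,r \right)} = -11$ ($h{\left(F,r \right)} = -3 + 4 \left(-2\right) = -3 - 8 = -11$)
$a = -5$ ($a = \frac{1}{2} \left(-10\right) = -5$)
$l{\left(W,X \right)} = -11 + 49 W + W X$ ($l{\left(W,X \right)} = \left(49 W + W X\right) - 11 = -11 + 49 W + W X$)
$z{\left(H,o \right)} = -1111 - H$ ($z{\left(H,o \right)} = \left(-11 + 49 \left(-25\right) - -125\right) - H = \left(-11 - 1225 + 125\right) - H = -1111 - H$)
$\frac{z{\left(-1377,21 \cdot 15 + 19 \right)}}{-7890846} = \frac{-1111 - -1377}{-7890846} = \left(-1111 + 1377\right) \left(- \frac{1}{7890846}\right) = 266 \left(- \frac{1}{7890846}\right) = - \frac{133}{3945423}$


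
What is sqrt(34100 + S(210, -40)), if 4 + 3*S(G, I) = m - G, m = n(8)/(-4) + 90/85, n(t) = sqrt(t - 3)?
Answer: sqrt(354037920 - 867*sqrt(5))/102 ≈ 184.47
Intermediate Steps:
n(t) = sqrt(-3 + t)
m = 18/17 - sqrt(5)/4 (m = sqrt(-3 + 8)/(-4) + 90/85 = sqrt(5)*(-1/4) + 90*(1/85) = -sqrt(5)/4 + 18/17 = 18/17 - sqrt(5)/4 ≈ 0.49981)
S(G, I) = -50/51 - G/3 - sqrt(5)/12 (S(G, I) = -4/3 + ((18/17 - sqrt(5)/4) - G)/3 = -4/3 + (18/17 - G - sqrt(5)/4)/3 = -4/3 + (6/17 - G/3 - sqrt(5)/12) = -50/51 - G/3 - sqrt(5)/12)
sqrt(34100 + S(210, -40)) = sqrt(34100 + (-50/51 - 1/3*210 - sqrt(5)/12)) = sqrt(34100 + (-50/51 - 70 - sqrt(5)/12)) = sqrt(34100 + (-3620/51 - sqrt(5)/12)) = sqrt(1735480/51 - sqrt(5)/12)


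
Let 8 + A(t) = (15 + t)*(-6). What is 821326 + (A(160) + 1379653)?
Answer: 2199921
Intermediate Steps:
A(t) = -98 - 6*t (A(t) = -8 + (15 + t)*(-6) = -8 + (-90 - 6*t) = -98 - 6*t)
821326 + (A(160) + 1379653) = 821326 + ((-98 - 6*160) + 1379653) = 821326 + ((-98 - 960) + 1379653) = 821326 + (-1058 + 1379653) = 821326 + 1378595 = 2199921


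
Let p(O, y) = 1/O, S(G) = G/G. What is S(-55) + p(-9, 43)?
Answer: 8/9 ≈ 0.88889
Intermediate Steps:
S(G) = 1
S(-55) + p(-9, 43) = 1 + 1/(-9) = 1 - 1/9 = 8/9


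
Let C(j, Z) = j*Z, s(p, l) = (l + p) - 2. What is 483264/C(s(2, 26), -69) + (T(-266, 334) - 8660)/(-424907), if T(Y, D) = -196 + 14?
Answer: -34221065650/127047193 ≈ -269.36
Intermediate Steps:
s(p, l) = -2 + l + p
T(Y, D) = -182
C(j, Z) = Z*j
483264/C(s(2, 26), -69) + (T(-266, 334) - 8660)/(-424907) = 483264/((-69*(-2 + 26 + 2))) + (-182 - 8660)/(-424907) = 483264/((-69*26)) - 8842*(-1/424907) = 483264/(-1794) + 8842/424907 = 483264*(-1/1794) + 8842/424907 = -80544/299 + 8842/424907 = -34221065650/127047193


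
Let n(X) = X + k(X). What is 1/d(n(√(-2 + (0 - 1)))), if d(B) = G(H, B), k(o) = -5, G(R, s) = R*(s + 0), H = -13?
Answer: 5/364 + I*√3/364 ≈ 0.013736 + 0.0047584*I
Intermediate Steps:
G(R, s) = R*s
n(X) = -5 + X (n(X) = X - 5 = -5 + X)
d(B) = -13*B
1/d(n(√(-2 + (0 - 1)))) = 1/(-13*(-5 + √(-2 + (0 - 1)))) = 1/(-13*(-5 + √(-2 - 1))) = 1/(-13*(-5 + √(-3))) = 1/(-13*(-5 + I*√3)) = 1/(65 - 13*I*√3)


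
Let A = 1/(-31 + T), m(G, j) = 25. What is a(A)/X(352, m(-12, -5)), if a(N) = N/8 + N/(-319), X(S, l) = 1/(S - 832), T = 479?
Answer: -4665/35728 ≈ -0.13057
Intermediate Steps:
X(S, l) = 1/(-832 + S)
A = 1/448 (A = 1/(-31 + 479) = 1/448 ≈ 0.0022321)
a(N) = 311*N/2552 (a(N) = N*(⅛) + N*(-1/319) = N/8 - N/319 = 311*N/2552)
a(A)/X(352, m(-12, -5)) = ((311/2552)*(1/448))/(1/(-832 + 352)) = 311/(1143296*(1/(-480))) = 311/(1143296*(-1/480)) = (311/1143296)*(-480) = -4665/35728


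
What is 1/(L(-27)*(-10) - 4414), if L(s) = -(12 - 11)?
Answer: -1/4404 ≈ -0.00022707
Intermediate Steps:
L(s) = -1 (L(s) = -1*1 = -1)
1/(L(-27)*(-10) - 4414) = 1/(-1*(-10) - 4414) = 1/(10 - 4414) = 1/(-4404) = -1/4404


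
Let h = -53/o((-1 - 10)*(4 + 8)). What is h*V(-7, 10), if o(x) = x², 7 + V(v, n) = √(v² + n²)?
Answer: 371/17424 - 53*√149/17424 ≈ -0.015837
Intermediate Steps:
V(v, n) = -7 + √(n² + v²) (V(v, n) = -7 + √(v² + n²) = -7 + √(n² + v²))
h = -53/17424 (h = -53*1/((-1 - 10)²*(4 + 8)²) = -53/((-11*12)²) = -53/((-132)²) = -53/17424 ≈ -0.0030418)
h*V(-7, 10) = -53*(-7 + √(10² + (-7)²))/17424 = -53*(-7 + √(100 + 49))/17424 = -53*(-7 + √149)/17424 = 371/17424 - 53*√149/17424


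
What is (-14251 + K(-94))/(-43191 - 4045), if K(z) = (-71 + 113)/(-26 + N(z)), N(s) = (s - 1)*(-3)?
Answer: 527281/1747732 ≈ 0.30169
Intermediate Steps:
N(s) = 3 - 3*s (N(s) = (-1 + s)*(-3) = 3 - 3*s)
K(z) = 42/(-23 - 3*z) (K(z) = (-71 + 113)/(-26 + (3 - 3*z)) = 42/(-23 - 3*z))
(-14251 + K(-94))/(-43191 - 4045) = (-14251 - 42/(23 + 3*(-94)))/(-43191 - 4045) = (-14251 - 42/(23 - 282))/(-47236) = (-14251 - 42/(-259))*(-1/47236) = (-14251 - 42*(-1/259))*(-1/47236) = (-14251 + 6/37)*(-1/47236) = -527281/37*(-1/47236) = 527281/1747732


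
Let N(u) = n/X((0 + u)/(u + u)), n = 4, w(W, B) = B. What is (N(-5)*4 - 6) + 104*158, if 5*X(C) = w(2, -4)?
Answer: 16406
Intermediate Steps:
X(C) = -⅘ (X(C) = (⅕)*(-4) = -⅘)
N(u) = -5 (N(u) = 4/(-⅘) = 4*(-5/4) = -5)
(N(-5)*4 - 6) + 104*158 = (-5*4 - 6) + 104*158 = (-20 - 6) + 16432 = -26 + 16432 = 16406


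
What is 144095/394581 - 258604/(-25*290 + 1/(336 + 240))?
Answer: 3492759419537/96927638907 ≈ 36.035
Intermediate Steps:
144095/394581 - 258604/(-25*290 + 1/(336 + 240)) = 144095*(1/394581) - 258604/(-7250 + 1/576) = 144095/394581 - 258604/(-7250 + 1/576) = 144095/394581 - 258604/(-4175999/576) = 144095/394581 - 258604*(-576/4175999) = 144095/394581 + 8762112/245647 = 3492759419537/96927638907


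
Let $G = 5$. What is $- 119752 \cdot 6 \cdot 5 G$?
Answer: $-17962800$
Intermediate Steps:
$- 119752 \cdot 6 \cdot 5 G = - 119752 \cdot 6 \cdot 5 \cdot 5 = - 119752 \cdot 30 \cdot 5 = \left(-119752\right) 150 = -17962800$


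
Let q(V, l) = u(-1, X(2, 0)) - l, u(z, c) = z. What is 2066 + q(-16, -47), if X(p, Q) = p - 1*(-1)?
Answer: 2112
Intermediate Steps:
X(p, Q) = 1 + p (X(p, Q) = p + 1 = 1 + p)
q(V, l) = -1 - l
2066 + q(-16, -47) = 2066 + (-1 - 1*(-47)) = 2066 + (-1 + 47) = 2066 + 46 = 2112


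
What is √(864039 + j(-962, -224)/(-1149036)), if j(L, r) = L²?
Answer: 2*√17824618278261165/287259 ≈ 929.54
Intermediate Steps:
√(864039 + j(-962, -224)/(-1149036)) = √(864039 + (-962)²/(-1149036)) = √(864039 + 925444*(-1/1149036)) = √(864039 - 231361/287259) = √(248202747740/287259) = 2*√17824618278261165/287259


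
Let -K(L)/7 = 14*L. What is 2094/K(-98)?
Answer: 1047/4802 ≈ 0.21803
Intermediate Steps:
K(L) = -98*L
2094/K(-98) = 2094/((-98*(-98))) = 2094/9604 = 2094*(1/9604) = 1047/4802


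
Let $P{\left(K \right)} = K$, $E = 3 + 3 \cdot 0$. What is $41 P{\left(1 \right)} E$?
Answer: $123$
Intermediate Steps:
$E = 3$ ($E = 3 + 0 = 3$)
$41 P{\left(1 \right)} E = 41 \cdot 1 \cdot 3 = 41 \cdot 3 = 123$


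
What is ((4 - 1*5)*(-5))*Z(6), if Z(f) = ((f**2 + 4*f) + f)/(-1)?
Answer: -330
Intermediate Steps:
Z(f) = -f**2 - 5*f (Z(f) = (f**2 + 5*f)*(-1) = -f**2 - 5*f)
((4 - 1*5)*(-5))*Z(6) = ((4 - 1*5)*(-5))*(-1*6*(5 + 6)) = ((4 - 5)*(-5))*(-1*6*11) = -1*(-5)*(-66) = 5*(-66) = -330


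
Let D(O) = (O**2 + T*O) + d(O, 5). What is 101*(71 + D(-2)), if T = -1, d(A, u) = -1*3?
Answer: 7474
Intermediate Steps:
d(A, u) = -3
D(O) = -3 + O**2 - O (D(O) = (O**2 - O) - 3 = -3 + O**2 - O)
101*(71 + D(-2)) = 101*(71 + (-3 + (-2)**2 - 1*(-2))) = 101*(71 + (-3 + 4 + 2)) = 101*(71 + 3) = 101*74 = 7474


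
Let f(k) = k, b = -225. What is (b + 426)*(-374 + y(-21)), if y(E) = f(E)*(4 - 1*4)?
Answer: -75174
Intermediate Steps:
y(E) = 0 (y(E) = E*(4 - 1*4) = E*(4 - 4) = E*0 = 0)
(b + 426)*(-374 + y(-21)) = (-225 + 426)*(-374 + 0) = 201*(-374) = -75174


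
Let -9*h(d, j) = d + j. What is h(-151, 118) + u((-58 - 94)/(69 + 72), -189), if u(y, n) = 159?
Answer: 488/3 ≈ 162.67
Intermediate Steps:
h(d, j) = -d/9 - j/9 (h(d, j) = -(d + j)/9 = -d/9 - j/9)
h(-151, 118) + u((-58 - 94)/(69 + 72), -189) = (-⅑*(-151) - ⅑*118) + 159 = (151/9 - 118/9) + 159 = 11/3 + 159 = 488/3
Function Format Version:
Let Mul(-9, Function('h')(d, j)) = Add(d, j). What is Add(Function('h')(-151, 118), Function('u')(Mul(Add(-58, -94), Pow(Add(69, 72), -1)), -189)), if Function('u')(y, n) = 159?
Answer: Rational(488, 3) ≈ 162.67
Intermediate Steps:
Function('h')(d, j) = Add(Mul(Rational(-1, 9), d), Mul(Rational(-1, 9), j)) (Function('h')(d, j) = Mul(Rational(-1, 9), Add(d, j)) = Add(Mul(Rational(-1, 9), d), Mul(Rational(-1, 9), j)))
Add(Function('h')(-151, 118), Function('u')(Mul(Add(-58, -94), Pow(Add(69, 72), -1)), -189)) = Add(Add(Mul(Rational(-1, 9), -151), Mul(Rational(-1, 9), 118)), 159) = Add(Add(Rational(151, 9), Rational(-118, 9)), 159) = Add(Rational(11, 3), 159) = Rational(488, 3)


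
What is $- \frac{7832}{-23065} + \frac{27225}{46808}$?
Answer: $\frac{994544881}{1079626520} \approx 0.92119$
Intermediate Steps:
$- \frac{7832}{-23065} + \frac{27225}{46808} = \left(-7832\right) \left(- \frac{1}{23065}\right) + 27225 \cdot \frac{1}{46808} = \frac{7832}{23065} + \frac{27225}{46808} = \frac{994544881}{1079626520}$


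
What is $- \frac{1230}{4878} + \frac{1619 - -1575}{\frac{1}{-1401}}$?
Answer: $- \frac{3638007727}{813} \approx -4.4748 \cdot 10^{6}$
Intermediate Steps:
$- \frac{1230}{4878} + \frac{1619 - -1575}{\frac{1}{-1401}} = \left(-1230\right) \frac{1}{4878} + \frac{1619 + 1575}{- \frac{1}{1401}} = - \frac{205}{813} + 3194 \left(-1401\right) = - \frac{205}{813} - 4474794 = - \frac{3638007727}{813}$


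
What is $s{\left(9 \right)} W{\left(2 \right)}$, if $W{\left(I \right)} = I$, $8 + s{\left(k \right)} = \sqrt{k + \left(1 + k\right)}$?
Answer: $-16 + 2 \sqrt{19} \approx -7.2822$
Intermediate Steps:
$s{\left(k \right)} = -8 + \sqrt{1 + 2 k}$ ($s{\left(k \right)} = -8 + \sqrt{k + \left(1 + k\right)} = -8 + \sqrt{1 + 2 k}$)
$s{\left(9 \right)} W{\left(2 \right)} = \left(-8 + \sqrt{1 + 2 \cdot 9}\right) 2 = \left(-8 + \sqrt{1 + 18}\right) 2 = \left(-8 + \sqrt{19}\right) 2 = -16 + 2 \sqrt{19}$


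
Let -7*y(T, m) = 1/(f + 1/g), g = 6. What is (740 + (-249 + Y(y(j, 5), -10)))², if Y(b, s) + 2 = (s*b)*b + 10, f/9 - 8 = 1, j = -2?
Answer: 33628619727037661881/135054172080961 ≈ 2.4900e+5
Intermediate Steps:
f = 81 (f = 72 + 9*1 = 72 + 9 = 81)
y(T, m) = -6/3409 (y(T, m) = -1/(7*(81 + 1/6)) = -1/(7*(81 + ⅙)) = -1/(7*487/6) = -⅐*6/487 = -6/3409)
Y(b, s) = 8 + s*b² (Y(b, s) = -2 + ((s*b)*b + 10) = -2 + ((b*s)*b + 10) = -2 + (s*b² + 10) = -2 + (10 + s*b²) = 8 + s*b²)
(740 + (-249 + Y(y(j, 5), -10)))² = (740 + (-249 + (8 - 10*(-6/3409)²)))² = (740 + (-249 + (8 - 10*36/11621281)))² = (740 + (-249 + (8 - 360/11621281)))² = (740 + (-249 + 92969888/11621281))² = (740 - 2800729081/11621281)² = (5799018859/11621281)² = 33628619727037661881/135054172080961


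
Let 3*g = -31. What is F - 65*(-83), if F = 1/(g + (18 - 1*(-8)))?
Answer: 253568/47 ≈ 5395.1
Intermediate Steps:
g = -31/3 (g = (1/3)*(-31) = -31/3 ≈ -10.333)
F = 3/47 (F = 1/(-31/3 + (18 - 1*(-8))) = 1/(-31/3 + (18 + 8)) = 1/(-31/3 + 26) = 1/(47/3) = 3/47 ≈ 0.063830)
F - 65*(-83) = 3/47 - 65*(-83) = 3/47 + 5395 = 253568/47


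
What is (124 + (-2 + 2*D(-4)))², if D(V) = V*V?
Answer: 23716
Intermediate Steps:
D(V) = V²
(124 + (-2 + 2*D(-4)))² = (124 + (-2 + 2*(-4)²))² = (124 + (-2 + 2*16))² = (124 + (-2 + 32))² = (124 + 30)² = 154² = 23716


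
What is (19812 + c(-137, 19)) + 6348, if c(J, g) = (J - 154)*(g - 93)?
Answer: 47694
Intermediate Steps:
c(J, g) = (-154 + J)*(-93 + g)
(19812 + c(-137, 19)) + 6348 = (19812 + (14322 - 154*19 - 93*(-137) - 137*19)) + 6348 = (19812 + (14322 - 2926 + 12741 - 2603)) + 6348 = (19812 + 21534) + 6348 = 41346 + 6348 = 47694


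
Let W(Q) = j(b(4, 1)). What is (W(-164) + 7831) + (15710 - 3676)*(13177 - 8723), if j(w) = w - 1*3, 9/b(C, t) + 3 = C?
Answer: 53607273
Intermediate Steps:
b(C, t) = 9/(-3 + C)
j(w) = -3 + w (j(w) = w - 3 = -3 + w)
W(Q) = 6 (W(Q) = -3 + 9/(-3 + 4) = -3 + 9/1 = -3 + 9*1 = -3 + 9 = 6)
(W(-164) + 7831) + (15710 - 3676)*(13177 - 8723) = (6 + 7831) + (15710 - 3676)*(13177 - 8723) = 7837 + 12034*4454 = 7837 + 53599436 = 53607273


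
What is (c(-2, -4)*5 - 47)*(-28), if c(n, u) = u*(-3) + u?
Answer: 196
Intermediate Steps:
c(n, u) = -2*u (c(n, u) = -3*u + u = -2*u)
(c(-2, -4)*5 - 47)*(-28) = (-2*(-4)*5 - 47)*(-28) = (8*5 - 47)*(-28) = (40 - 47)*(-28) = -7*(-28) = 196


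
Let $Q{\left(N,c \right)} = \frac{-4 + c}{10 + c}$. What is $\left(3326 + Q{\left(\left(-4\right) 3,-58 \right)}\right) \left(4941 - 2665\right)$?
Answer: $\frac{45437495}{6} \approx 7.5729 \cdot 10^{6}$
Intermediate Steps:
$Q{\left(N,c \right)} = \frac{-4 + c}{10 + c}$
$\left(3326 + Q{\left(\left(-4\right) 3,-58 \right)}\right) \left(4941 - 2665\right) = \left(3326 + \frac{-4 - 58}{10 - 58}\right) \left(4941 - 2665\right) = \left(3326 + \frac{1}{-48} \left(-62\right)\right) 2276 = \left(3326 - - \frac{31}{24}\right) 2276 = \left(3326 + \frac{31}{24}\right) 2276 = \frac{79855}{24} \cdot 2276 = \frac{45437495}{6}$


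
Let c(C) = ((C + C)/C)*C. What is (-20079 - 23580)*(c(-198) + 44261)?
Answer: -1915102035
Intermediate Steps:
c(C) = 2*C (c(C) = ((2*C)/C)*C = 2*C)
(-20079 - 23580)*(c(-198) + 44261) = (-20079 - 23580)*(2*(-198) + 44261) = -43659*(-396 + 44261) = -43659*43865 = -1915102035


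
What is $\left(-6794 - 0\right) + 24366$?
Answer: $17572$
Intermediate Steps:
$\left(-6794 - 0\right) + 24366 = \left(-6794 + 0\right) + 24366 = -6794 + 24366 = 17572$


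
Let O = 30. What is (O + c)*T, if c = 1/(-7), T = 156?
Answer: 32604/7 ≈ 4657.7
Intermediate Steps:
c = -⅐ ≈ -0.14286
(O + c)*T = (30 - ⅐)*156 = (209/7)*156 = 32604/7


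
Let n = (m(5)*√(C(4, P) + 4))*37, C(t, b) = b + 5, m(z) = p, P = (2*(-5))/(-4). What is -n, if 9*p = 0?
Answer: 0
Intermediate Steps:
p = 0 (p = (⅑)*0 = 0)
P = 5/2 (P = -10*(-¼) = 5/2 ≈ 2.5000)
m(z) = 0
C(t, b) = 5 + b
n = 0 (n = (0*√((5 + 5/2) + 4))*37 = (0*√(15/2 + 4))*37 = (0*√(23/2))*37 = (0*(√46/2))*37 = 0*37 = 0)
-n = -1*0 = 0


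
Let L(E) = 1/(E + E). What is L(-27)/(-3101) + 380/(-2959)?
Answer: -63629561/495496386 ≈ -0.12842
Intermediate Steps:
L(E) = 1/(2*E)
L(-27)/(-3101) + 380/(-2959) = ((½)/(-27))/(-3101) + 380/(-2959) = ((½)*(-1/27))*(-1/3101) + 380*(-1/2959) = -1/54*(-1/3101) - 380/2959 = 1/167454 - 380/2959 = -63629561/495496386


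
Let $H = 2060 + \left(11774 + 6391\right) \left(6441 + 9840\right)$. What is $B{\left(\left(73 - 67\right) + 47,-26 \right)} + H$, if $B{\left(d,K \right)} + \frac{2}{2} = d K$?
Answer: $295745046$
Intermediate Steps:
$B{\left(d,K \right)} = -1 + K d$ ($B{\left(d,K \right)} = -1 + d K = -1 + K d$)
$H = 295746425$ ($H = 2060 + 18165 \cdot 16281 = 2060 + 295744365 = 295746425$)
$B{\left(\left(73 - 67\right) + 47,-26 \right)} + H = \left(-1 - 26 \left(\left(73 - 67\right) + 47\right)\right) + 295746425 = \left(-1 - 26 \left(6 + 47\right)\right) + 295746425 = \left(-1 - 1378\right) + 295746425 = -1379 + 295746425 = 295745046$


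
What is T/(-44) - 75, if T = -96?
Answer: -801/11 ≈ -72.818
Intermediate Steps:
T/(-44) - 75 = -96/(-44) - 75 = -1/44*(-96) - 75 = 24/11 - 75 = -801/11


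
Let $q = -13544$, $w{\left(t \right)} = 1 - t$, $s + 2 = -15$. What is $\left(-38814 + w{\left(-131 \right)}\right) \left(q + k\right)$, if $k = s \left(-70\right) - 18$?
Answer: $478573704$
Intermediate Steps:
$s = -17$ ($s = -2 - 15 = -17$)
$k = 1172$ ($k = \left(-17\right) \left(-70\right) - 18 = 1190 - 18 = 1172$)
$\left(-38814 + w{\left(-131 \right)}\right) \left(q + k\right) = \left(-38814 + \left(1 - -131\right)\right) \left(-13544 + 1172\right) = \left(-38814 + \left(1 + 131\right)\right) \left(-12372\right) = \left(-38814 + 132\right) \left(-12372\right) = \left(-38682\right) \left(-12372\right) = 478573704$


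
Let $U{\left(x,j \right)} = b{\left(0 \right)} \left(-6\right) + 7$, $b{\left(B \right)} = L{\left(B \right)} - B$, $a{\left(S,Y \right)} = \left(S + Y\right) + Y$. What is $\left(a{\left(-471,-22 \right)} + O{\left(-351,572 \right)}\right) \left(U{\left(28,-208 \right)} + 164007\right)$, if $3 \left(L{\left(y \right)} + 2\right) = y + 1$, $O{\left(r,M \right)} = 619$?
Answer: $17058496$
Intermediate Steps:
$L{\left(y \right)} = - \frac{5}{3} + \frac{y}{3}$ ($L{\left(y \right)} = -2 + \frac{y + 1}{3} = -2 + \frac{1 + y}{3} = -2 + \left(\frac{1}{3} + \frac{y}{3}\right) = - \frac{5}{3} + \frac{y}{3}$)
$a{\left(S,Y \right)} = S + 2 Y$
$b{\left(B \right)} = - \frac{5}{3} - \frac{2 B}{3}$ ($b{\left(B \right)} = \left(- \frac{5}{3} + \frac{B}{3}\right) - B = - \frac{5}{3} - \frac{2 B}{3}$)
$U{\left(x,j \right)} = 17$ ($U{\left(x,j \right)} = \left(- \frac{5}{3} - 0\right) \left(-6\right) + 7 = \left(- \frac{5}{3} + 0\right) \left(-6\right) + 7 = \left(- \frac{5}{3}\right) \left(-6\right) + 7 = 10 + 7 = 17$)
$\left(a{\left(-471,-22 \right)} + O{\left(-351,572 \right)}\right) \left(U{\left(28,-208 \right)} + 164007\right) = \left(\left(-471 + 2 \left(-22\right)\right) + 619\right) \left(17 + 164007\right) = \left(\left(-471 - 44\right) + 619\right) 164024 = \left(-515 + 619\right) 164024 = 104 \cdot 164024 = 17058496$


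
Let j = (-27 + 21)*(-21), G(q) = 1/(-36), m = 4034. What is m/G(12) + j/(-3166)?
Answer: -229889655/1583 ≈ -1.4522e+5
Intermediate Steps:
G(q) = -1/36
j = 126 (j = -6*(-21) = 126)
m/G(12) + j/(-3166) = 4034/(-1/36) + 126/(-3166) = 4034*(-36) + 126*(-1/3166) = -145224 - 63/1583 = -229889655/1583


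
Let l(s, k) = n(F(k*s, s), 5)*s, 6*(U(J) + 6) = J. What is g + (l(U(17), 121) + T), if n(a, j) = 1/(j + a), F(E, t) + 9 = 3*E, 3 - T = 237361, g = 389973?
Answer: 1056248434/6921 ≈ 1.5262e+5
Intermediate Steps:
U(J) = -6 + J/6
T = -237358 (T = 3 - 1*237361 = 3 - 237361 = -237358)
F(E, t) = -9 + 3*E
n(a, j) = 1/(a + j)
l(s, k) = s/(-4 + 3*k*s) (l(s, k) = s/((-9 + 3*(k*s)) + 5) = s/((-9 + 3*k*s) + 5) = s/(-4 + 3*k*s))
g + (l(U(17), 121) + T) = 389973 + ((-6 + (1/6)*17)/(-4 + 3*121*(-6 + (1/6)*17)) - 237358) = 389973 + ((-6 + 17/6)/(-4 + 3*121*(-6 + 17/6)) - 237358) = 389973 + (-19/(6*(-4 + 3*121*(-19/6))) - 237358) = 389973 + (-19/(6*(-4 - 2299/2)) - 237358) = 389973 + (-19/(6*(-2307/2)) - 237358) = 389973 + (-19/6*(-2/2307) - 237358) = 389973 + (19/6921 - 237358) = 389973 - 1642754699/6921 = 1056248434/6921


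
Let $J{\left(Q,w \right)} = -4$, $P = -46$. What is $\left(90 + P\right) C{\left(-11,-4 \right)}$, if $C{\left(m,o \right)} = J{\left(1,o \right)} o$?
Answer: $704$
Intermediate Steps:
$C{\left(m,o \right)} = - 4 o$
$\left(90 + P\right) C{\left(-11,-4 \right)} = \left(90 - 46\right) \left(\left(-4\right) \left(-4\right)\right) = 44 \cdot 16 = 704$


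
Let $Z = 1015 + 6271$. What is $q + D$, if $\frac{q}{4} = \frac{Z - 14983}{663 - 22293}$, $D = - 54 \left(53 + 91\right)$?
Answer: $- \frac{84082046}{10815} \approx -7774.6$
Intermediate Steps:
$Z = 7286$
$D = -7776$ ($D = \left(-54\right) 144 = -7776$)
$q = \frac{15394}{10815}$ ($q = 4 \frac{7286 - 14983}{663 - 22293} = 4 \left(- \frac{7697}{-21630}\right) = 4 \left(\left(-7697\right) \left(- \frac{1}{21630}\right)\right) = 4 \cdot \frac{7697}{21630} = \frac{15394}{10815} \approx 1.4234$)
$q + D = \frac{15394}{10815} - 7776 = - \frac{84082046}{10815}$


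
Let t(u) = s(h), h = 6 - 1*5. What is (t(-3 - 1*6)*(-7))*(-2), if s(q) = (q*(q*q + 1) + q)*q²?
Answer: 42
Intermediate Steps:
h = 1 (h = 6 - 5 = 1)
s(q) = q²*(q + q*(1 + q²)) (s(q) = (q*(q² + 1) + q)*q² = (q*(1 + q²) + q)*q² = (q + q*(1 + q²))*q² = q²*(q + q*(1 + q²)))
t(u) = 3 (t(u) = 1³*(2 + 1²) = 1*(2 + 1) = 1*3 = 3)
(t(-3 - 1*6)*(-7))*(-2) = (3*(-7))*(-2) = -21*(-2) = 42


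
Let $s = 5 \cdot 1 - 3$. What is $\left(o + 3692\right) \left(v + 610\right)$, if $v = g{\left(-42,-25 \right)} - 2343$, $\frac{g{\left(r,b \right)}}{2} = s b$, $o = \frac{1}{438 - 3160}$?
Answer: $- \frac{18420958959}{2722} \approx -6.7674 \cdot 10^{6}$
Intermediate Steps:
$s = 2$ ($s = 5 - 3 = 2$)
$o = - \frac{1}{2722}$ ($o = \frac{1}{-2722} = - \frac{1}{2722} \approx -0.00036738$)
$g{\left(r,b \right)} = 4 b$ ($g{\left(r,b \right)} = 2 \cdot 2 b = 4 b$)
$v = -2443$ ($v = 4 \left(-25\right) - 2343 = -100 - 2343 = -2443$)
$\left(o + 3692\right) \left(v + 610\right) = \left(- \frac{1}{2722} + 3692\right) \left(-2443 + 610\right) = \frac{10049623}{2722} \left(-1833\right) = - \frac{18420958959}{2722}$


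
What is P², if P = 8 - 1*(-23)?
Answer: 961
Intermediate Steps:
P = 31 (P = 8 + 23 = 31)
P² = 31² = 961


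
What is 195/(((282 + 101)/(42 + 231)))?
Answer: 53235/383 ≈ 138.99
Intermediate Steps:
195/(((282 + 101)/(42 + 231))) = 195/((383/273)) = 195/((383*(1/273))) = 195/(383/273) = 195*(273/383) = 53235/383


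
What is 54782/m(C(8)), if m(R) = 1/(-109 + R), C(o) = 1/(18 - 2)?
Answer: -47742513/8 ≈ -5.9678e+6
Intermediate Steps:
C(o) = 1/16
54782/m(C(8)) = 54782/(1/(-109 + 1/16)) = 54782/(1/(-1743/16)) = 54782/(-16/1743) = 54782*(-1743/16) = -47742513/8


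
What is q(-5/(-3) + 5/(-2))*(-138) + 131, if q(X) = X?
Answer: 246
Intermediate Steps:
q(-5/(-3) + 5/(-2))*(-138) + 131 = (-5/(-3) + 5/(-2))*(-138) + 131 = (-5*(-⅓) + 5*(-½))*(-138) + 131 = (5/3 - 5/2)*(-138) + 131 = -⅚*(-138) + 131 = 115 + 131 = 246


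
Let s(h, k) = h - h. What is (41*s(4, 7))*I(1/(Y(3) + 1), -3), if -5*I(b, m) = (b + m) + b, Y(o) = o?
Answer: 0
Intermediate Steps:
s(h, k) = 0
I(b, m) = -2*b/5 - m/5 (I(b, m) = -((b + m) + b)/5 = -(m + 2*b)/5 = -2*b/5 - m/5)
(41*s(4, 7))*I(1/(Y(3) + 1), -3) = (41*0)*(-2/(5*(3 + 1)) - ⅕*(-3)) = 0*(-⅖/4 + ⅗) = 0*(-⅖*¼ + ⅗) = 0*(-⅒ + ⅗) = 0*(½) = 0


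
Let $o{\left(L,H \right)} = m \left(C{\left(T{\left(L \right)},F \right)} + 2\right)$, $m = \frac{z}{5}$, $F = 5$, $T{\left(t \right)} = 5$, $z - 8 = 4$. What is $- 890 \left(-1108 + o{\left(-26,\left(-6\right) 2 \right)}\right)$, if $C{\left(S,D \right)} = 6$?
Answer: $969032$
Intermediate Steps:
$z = 12$ ($z = 8 + 4 = 12$)
$m = \frac{12}{5} \approx 2.4$
$o{\left(L,H \right)} = \frac{96}{5}$ ($o{\left(L,H \right)} = \frac{12 \left(6 + 2\right)}{5} = \frac{12}{5} \cdot 8 = \frac{96}{5}$)
$- 890 \left(-1108 + o{\left(-26,\left(-6\right) 2 \right)}\right) = - 890 \left(-1108 + \frac{96}{5}\right) = \left(-890\right) \left(- \frac{5444}{5}\right) = 969032$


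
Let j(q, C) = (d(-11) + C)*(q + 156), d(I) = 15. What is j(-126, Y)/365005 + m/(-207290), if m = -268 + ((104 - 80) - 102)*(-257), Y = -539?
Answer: -1047766769/7566188645 ≈ -0.13848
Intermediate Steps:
m = 19778 (m = -268 + (24 - 102)*(-257) = -268 - 78*(-257) = -268 + 20046 = 19778)
j(q, C) = (15 + C)*(156 + q) (j(q, C) = (15 + C)*(q + 156) = (15 + C)*(156 + q))
j(-126, Y)/365005 + m/(-207290) = (2340 + 15*(-126) + 156*(-539) - 539*(-126))/365005 + 19778/(-207290) = (2340 - 1890 - 84084 + 67914)*(1/365005) + 19778*(-1/207290) = -15720*1/365005 - 9889/103645 = -3144/73001 - 9889/103645 = -1047766769/7566188645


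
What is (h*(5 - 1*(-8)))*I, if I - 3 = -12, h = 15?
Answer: -1755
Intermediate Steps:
I = -9 (I = 3 - 12 = -9)
(h*(5 - 1*(-8)))*I = (15*(5 - 1*(-8)))*(-9) = (15*(5 + 8))*(-9) = (15*13)*(-9) = 195*(-9) = -1755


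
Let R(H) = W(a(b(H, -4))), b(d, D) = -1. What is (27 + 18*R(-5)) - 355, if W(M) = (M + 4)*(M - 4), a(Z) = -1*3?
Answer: -454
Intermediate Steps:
a(Z) = -3
W(M) = (-4 + M)*(4 + M) (W(M) = (4 + M)*(-4 + M) = (-4 + M)*(4 + M))
R(H) = -7 (R(H) = -16 + (-3)² = -16 + 9 = -7)
(27 + 18*R(-5)) - 355 = (27 + 18*(-7)) - 355 = (27 - 126) - 355 = -99 - 355 = -454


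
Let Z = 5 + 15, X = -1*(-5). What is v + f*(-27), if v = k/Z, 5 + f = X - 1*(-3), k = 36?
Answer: -396/5 ≈ -79.200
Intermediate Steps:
X = 5
Z = 20
f = 3 (f = -5 + (5 - 1*(-3)) = -5 + (5 + 3) = -5 + 8 = 3)
v = 9/5 (v = 36/20 = 36*(1/20) = 9/5 ≈ 1.8000)
v + f*(-27) = 9/5 + 3*(-27) = 9/5 - 81 = -396/5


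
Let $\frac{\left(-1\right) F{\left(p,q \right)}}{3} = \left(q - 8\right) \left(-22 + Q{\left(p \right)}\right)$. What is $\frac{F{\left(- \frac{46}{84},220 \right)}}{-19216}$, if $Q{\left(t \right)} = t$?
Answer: $- \frac{50191}{67256} \approx -0.74627$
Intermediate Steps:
$F{\left(p,q \right)} = - 3 \left(-22 + p\right) \left(-8 + q\right)$ ($F{\left(p,q \right)} = - 3 \left(q - 8\right) \left(-22 + p\right) = - 3 \left(-8 + q\right) \left(-22 + p\right) = - 3 \left(-22 + p\right) \left(-8 + q\right)$)
$\frac{F{\left(- \frac{46}{84},220 \right)}}{-19216} = \frac{-528 + 24 \left(- \frac{46}{84}\right) + 66 \cdot 220 - 3 \left(- \frac{46}{84}\right) 220}{-19216} = \left(-528 + 24 \left(\left(-46\right) \frac{1}{84}\right) + 14520 - 3 \left(\left(-46\right) \frac{1}{84}\right) 220\right) \left(- \frac{1}{19216}\right) = \left(-528 + 24 \left(- \frac{23}{42}\right) + 14520 - \left(- \frac{23}{14}\right) 220\right) \left(- \frac{1}{19216}\right) = \left(-528 - \frac{92}{7} + 14520 + \frac{2530}{7}\right) \left(- \frac{1}{19216}\right) = \frac{100382}{7} \left(- \frac{1}{19216}\right) = - \frac{50191}{67256}$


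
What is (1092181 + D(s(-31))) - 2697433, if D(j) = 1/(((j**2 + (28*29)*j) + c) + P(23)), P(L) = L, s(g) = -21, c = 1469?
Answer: -24269804989/15119 ≈ -1.6053e+6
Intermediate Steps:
D(j) = 1/(1492 + j**2 + 812*j) (D(j) = 1/(((j**2 + (28*29)*j) + 1469) + 23) = 1/(((j**2 + 812*j) + 1469) + 23) = 1/((1469 + j**2 + 812*j) + 23) = 1/(1492 + j**2 + 812*j))
(1092181 + D(s(-31))) - 2697433 = (1092181 + 1/(1492 + (-21)**2 + 812*(-21))) - 2697433 = (1092181 + 1/(1492 + 441 - 17052)) - 2697433 = (1092181 + 1/(-15119)) - 2697433 = (1092181 - 1/15119) - 2697433 = 16512684538/15119 - 2697433 = -24269804989/15119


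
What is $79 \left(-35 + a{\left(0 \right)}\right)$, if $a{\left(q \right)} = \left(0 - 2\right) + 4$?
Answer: $-2607$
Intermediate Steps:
$a{\left(q \right)} = 2$ ($a{\left(q \right)} = \left(0 - 2\right) + 4 = -2 + 4 = 2$)
$79 \left(-35 + a{\left(0 \right)}\right) = 79 \left(-35 + 2\right) = 79 \left(-33\right) = -2607$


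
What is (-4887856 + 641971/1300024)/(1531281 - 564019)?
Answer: -33980371479/6724405424 ≈ -5.0533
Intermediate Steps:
(-4887856 + 641971/1300024)/(1531281 - 564019) = (-4887856 + 641971*(1/1300024))/967262 = (-4887856 + 3433/6952)*(1/967262) = -33980371479/6952*1/967262 = -33980371479/6724405424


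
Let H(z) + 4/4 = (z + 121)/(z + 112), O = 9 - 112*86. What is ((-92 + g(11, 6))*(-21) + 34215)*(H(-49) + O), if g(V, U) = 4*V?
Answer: -2372621280/7 ≈ -3.3895e+8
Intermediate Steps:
O = -9623 (O = 9 - 9632 = -9623)
H(z) = -1 + (121 + z)/(112 + z) (H(z) = -1 + (z + 121)/(z + 112) = -1 + (121 + z)/(112 + z))
((-92 + g(11, 6))*(-21) + 34215)*(H(-49) + O) = ((-92 + 4*11)*(-21) + 34215)*(9/(112 - 49) - 9623) = ((-92 + 44)*(-21) + 34215)*(9/63 - 9623) = (-48*(-21) + 34215)*(9*(1/63) - 9623) = (1008 + 34215)*(⅐ - 9623) = 35223*(-67360/7) = -2372621280/7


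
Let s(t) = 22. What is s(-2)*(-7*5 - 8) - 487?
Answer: -1433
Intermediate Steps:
s(-2)*(-7*5 - 8) - 487 = 22*(-7*5 - 8) - 487 = 22*(-35 - 8) - 487 = 22*(-43) - 487 = -946 - 487 = -1433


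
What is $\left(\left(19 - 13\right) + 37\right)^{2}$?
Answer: $1849$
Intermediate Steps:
$\left(\left(19 - 13\right) + 37\right)^{2} = \left(6 + 37\right)^{2} = 43^{2} = 1849$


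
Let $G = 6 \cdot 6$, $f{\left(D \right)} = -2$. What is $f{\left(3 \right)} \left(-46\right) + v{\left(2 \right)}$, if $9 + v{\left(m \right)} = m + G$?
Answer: $121$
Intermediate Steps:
$G = 36$
$v{\left(m \right)} = 27 + m$ ($v{\left(m \right)} = -9 + \left(m + 36\right) = -9 + \left(36 + m\right) = 27 + m$)
$f{\left(3 \right)} \left(-46\right) + v{\left(2 \right)} = \left(-2\right) \left(-46\right) + \left(27 + 2\right) = 92 + 29 = 121$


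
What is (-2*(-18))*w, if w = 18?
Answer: 648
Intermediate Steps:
(-2*(-18))*w = -2*(-18)*18 = 36*18 = 648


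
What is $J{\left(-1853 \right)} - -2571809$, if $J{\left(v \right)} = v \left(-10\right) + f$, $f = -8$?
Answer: $2590331$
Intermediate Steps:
$J{\left(v \right)} = -8 - 10 v$ ($J{\left(v \right)} = v \left(-10\right) - 8 = - 10 v - 8 = -8 - 10 v$)
$J{\left(-1853 \right)} - -2571809 = \left(-8 - -18530\right) - -2571809 = \left(-8 + 18530\right) + 2571809 = 18522 + 2571809 = 2590331$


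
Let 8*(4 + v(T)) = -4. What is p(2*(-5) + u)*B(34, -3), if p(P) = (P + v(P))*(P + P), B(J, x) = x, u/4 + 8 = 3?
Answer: -6210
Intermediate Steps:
u = -20 (u = -32 + 4*3 = -32 + 12 = -20)
v(T) = -9/2 (v(T) = -4 + (1/8)*(-4) = -4 - 1/2 = -9/2)
p(P) = 2*P*(-9/2 + P) (p(P) = (P - 9/2)*(P + P) = (-9/2 + P)*(2*P) = 2*P*(-9/2 + P))
p(2*(-5) + u)*B(34, -3) = ((2*(-5) - 20)*(-9 + 2*(2*(-5) - 20)))*(-3) = ((-10 - 20)*(-9 + 2*(-10 - 20)))*(-3) = -30*(-9 + 2*(-30))*(-3) = -30*(-9 - 60)*(-3) = -30*(-69)*(-3) = 2070*(-3) = -6210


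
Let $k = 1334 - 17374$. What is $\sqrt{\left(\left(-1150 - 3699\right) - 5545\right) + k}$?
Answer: $i \sqrt{26434} \approx 162.59 i$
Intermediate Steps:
$k = -16040$
$\sqrt{\left(\left(-1150 - 3699\right) - 5545\right) + k} = \sqrt{\left(\left(-1150 - 3699\right) - 5545\right) - 16040} = \sqrt{\left(-4849 - 5545\right) - 16040} = \sqrt{-10394 - 16040} = \sqrt{-26434} = i \sqrt{26434}$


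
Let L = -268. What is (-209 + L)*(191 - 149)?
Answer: -20034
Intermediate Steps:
(-209 + L)*(191 - 149) = (-209 - 268)*(191 - 149) = -477*42 = -20034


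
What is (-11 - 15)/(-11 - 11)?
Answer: 13/11 ≈ 1.1818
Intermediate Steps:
(-11 - 15)/(-11 - 11) = -26/(-22) = -1/22*(-26) = 13/11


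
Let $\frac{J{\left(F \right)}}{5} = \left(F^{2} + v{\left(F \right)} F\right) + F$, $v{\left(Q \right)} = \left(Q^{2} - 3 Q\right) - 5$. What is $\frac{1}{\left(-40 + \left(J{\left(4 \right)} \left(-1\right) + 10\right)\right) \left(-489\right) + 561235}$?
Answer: $\frac{1}{615025} \approx 1.626 \cdot 10^{-6}$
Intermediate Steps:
$v{\left(Q \right)} = -5 + Q^{2} - 3 Q$
$J{\left(F \right)} = 5 F + 5 F^{2} + 5 F \left(-5 + F^{2} - 3 F\right)$ ($J{\left(F \right)} = 5 \left(\left(F^{2} + \left(-5 + F^{2} - 3 F\right) F\right) + F\right) = 5 \left(\left(F^{2} + F \left(-5 + F^{2} - 3 F\right)\right) + F\right) = 5 \left(F + F^{2} + F \left(-5 + F^{2} - 3 F\right)\right) = 5 F + 5 F^{2} + 5 F \left(-5 + F^{2} - 3 F\right)$)
$\frac{1}{\left(-40 + \left(J{\left(4 \right)} \left(-1\right) + 10\right)\right) \left(-489\right) + 561235} = \frac{1}{\left(-40 + \left(5 \cdot 4 \left(-4 + 4^{2} - 8\right) \left(-1\right) + 10\right)\right) \left(-489\right) + 561235} = \frac{1}{\left(-40 + \left(5 \cdot 4 \left(-4 + 16 - 8\right) \left(-1\right) + 10\right)\right) \left(-489\right) + 561235} = \frac{1}{\left(-40 + \left(5 \cdot 4 \cdot 4 \left(-1\right) + 10\right)\right) \left(-489\right) + 561235} = \frac{1}{\left(-40 + \left(80 \left(-1\right) + 10\right)\right) \left(-489\right) + 561235} = \frac{1}{\left(-40 + \left(-80 + 10\right)\right) \left(-489\right) + 561235} = \frac{1}{\left(-40 - 70\right) \left(-489\right) + 561235} = \frac{1}{\left(-110\right) \left(-489\right) + 561235} = \frac{1}{53790 + 561235} = \frac{1}{615025}$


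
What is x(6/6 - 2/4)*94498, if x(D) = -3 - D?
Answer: -330743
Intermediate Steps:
x(6/6 - 2/4)*94498 = (-3 - (6/6 - 2/4))*94498 = (-3 - (6*(⅙) - 2*¼))*94498 = (-3 - (1 - ½))*94498 = (-3 - 1*½)*94498 = (-3 - ½)*94498 = -7/2*94498 = -330743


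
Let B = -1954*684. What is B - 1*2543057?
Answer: -3879593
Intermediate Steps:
B = -1336536
B - 1*2543057 = -1336536 - 1*2543057 = -1336536 - 2543057 = -3879593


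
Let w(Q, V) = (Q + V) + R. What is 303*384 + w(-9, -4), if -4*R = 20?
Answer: 116334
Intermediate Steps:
R = -5 (R = -¼*20 = -5)
w(Q, V) = -5 + Q + V (w(Q, V) = (Q + V) - 5 = -5 + Q + V)
303*384 + w(-9, -4) = 303*384 + (-5 - 9 - 4) = 116352 - 18 = 116334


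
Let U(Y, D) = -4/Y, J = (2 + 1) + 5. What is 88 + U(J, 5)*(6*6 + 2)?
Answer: 69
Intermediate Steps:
J = 8 (J = 3 + 5 = 8)
88 + U(J, 5)*(6*6 + 2) = 88 + (-4/8)*(6*6 + 2) = 88 + (-4*⅛)*(36 + 2) = 88 - ½*38 = 88 - 19 = 69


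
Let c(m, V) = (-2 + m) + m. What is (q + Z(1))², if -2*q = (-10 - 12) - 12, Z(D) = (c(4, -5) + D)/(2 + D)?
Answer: 3364/9 ≈ 373.78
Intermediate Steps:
c(m, V) = -2 + 2*m
Z(D) = (6 + D)/(2 + D) (Z(D) = ((-2 + 2*4) + D)/(2 + D) = ((-2 + 8) + D)/(2 + D) = (6 + D)/(2 + D))
q = 17 (q = -((-10 - 12) - 12)/2 = -(-22 - 12)/2 = -½*(-34) = 17)
(q + Z(1))² = (17 + (6 + 1)/(2 + 1))² = (17 + 7/3)² = (58/3)² = 3364/9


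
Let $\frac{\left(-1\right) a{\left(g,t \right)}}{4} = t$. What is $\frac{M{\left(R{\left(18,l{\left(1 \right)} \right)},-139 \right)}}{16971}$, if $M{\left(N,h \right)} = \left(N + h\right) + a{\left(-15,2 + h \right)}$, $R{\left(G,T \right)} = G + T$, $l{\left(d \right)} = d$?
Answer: $\frac{428}{16971} \approx 0.02522$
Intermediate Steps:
$a{\left(g,t \right)} = - 4 t$
$M{\left(N,h \right)} = -8 + N - 3 h$ ($M{\left(N,h \right)} = \left(N + h\right) - 4 \left(2 + h\right) = \left(N + h\right) - \left(8 + 4 h\right) = -8 + N - 3 h$)
$\frac{M{\left(R{\left(18,l{\left(1 \right)} \right)},-139 \right)}}{16971} = \frac{-8 + \left(18 + 1\right) - -417}{16971} = \left(-8 + 19 + 417\right) \frac{1}{16971} = 428 \cdot \frac{1}{16971} = \frac{428}{16971}$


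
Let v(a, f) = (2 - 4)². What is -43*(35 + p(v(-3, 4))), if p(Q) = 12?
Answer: -2021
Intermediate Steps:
v(a, f) = 4 (v(a, f) = (-2)² = 4)
-43*(35 + p(v(-3, 4))) = -43*(35 + 12) = -43*47 = -2021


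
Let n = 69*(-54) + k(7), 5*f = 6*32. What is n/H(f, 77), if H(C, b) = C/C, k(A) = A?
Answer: -3719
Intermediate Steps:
f = 192/5 (f = (6*32)/5 = (⅕)*192 = 192/5 ≈ 38.400)
H(C, b) = 1
n = -3719 (n = 69*(-54) + 7 = -3726 + 7 = -3719)
n/H(f, 77) = -3719/1 = -3719*1 = -3719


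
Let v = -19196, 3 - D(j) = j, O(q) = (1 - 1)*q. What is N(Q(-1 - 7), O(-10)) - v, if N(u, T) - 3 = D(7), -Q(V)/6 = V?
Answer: 19195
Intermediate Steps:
Q(V) = -6*V
O(q) = 0 (O(q) = 0*q = 0)
D(j) = 3 - j
N(u, T) = -1 (N(u, T) = 3 + (3 - 1*7) = 3 + (3 - 7) = 3 - 4 = -1)
N(Q(-1 - 7), O(-10)) - v = -1 - 1*(-19196) = -1 + 19196 = 19195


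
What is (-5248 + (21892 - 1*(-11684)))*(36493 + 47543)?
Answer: 2380571808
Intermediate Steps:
(-5248 + (21892 - 1*(-11684)))*(36493 + 47543) = (-5248 + (21892 + 11684))*84036 = (-5248 + 33576)*84036 = 28328*84036 = 2380571808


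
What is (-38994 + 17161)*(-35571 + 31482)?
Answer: 89275137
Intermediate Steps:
(-38994 + 17161)*(-35571 + 31482) = -21833*(-4089) = 89275137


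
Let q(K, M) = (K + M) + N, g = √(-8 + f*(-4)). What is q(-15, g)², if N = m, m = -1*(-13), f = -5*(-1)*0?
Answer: 4*(1 - I*√2)² ≈ -4.0 - 11.314*I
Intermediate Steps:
f = 0 (f = 5*0 = 0)
m = 13
N = 13
g = 2*I*√2 (g = √(-8 + 0*(-4)) = √(-8 + 0) = √(-8) = 2*I*√2 ≈ 2.8284*I)
q(K, M) = 13 + K + M (q(K, M) = (K + M) + 13 = 13 + K + M)
q(-15, g)² = (13 - 15 + 2*I*√2)² = (-2 + 2*I*√2)²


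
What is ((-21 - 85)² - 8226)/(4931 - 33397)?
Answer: -35/331 ≈ -0.10574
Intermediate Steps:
((-21 - 85)² - 8226)/(4931 - 33397) = ((-106)² - 8226)/(-28466) = (11236 - 8226)*(-1/28466) = 3010*(-1/28466) = -35/331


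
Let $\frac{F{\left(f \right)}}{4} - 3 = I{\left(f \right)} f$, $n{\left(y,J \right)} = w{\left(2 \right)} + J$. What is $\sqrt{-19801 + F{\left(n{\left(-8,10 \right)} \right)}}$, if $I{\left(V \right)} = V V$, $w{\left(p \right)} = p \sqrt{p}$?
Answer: $\sqrt{-14829 + 2464 \sqrt{2}} \approx 106.51 i$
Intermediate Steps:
$w{\left(p \right)} = p^{\frac{3}{2}}$
$I{\left(V \right)} = V^{2}$
$n{\left(y,J \right)} = J + 2 \sqrt{2}$ ($n{\left(y,J \right)} = 2^{\frac{3}{2}} + J = 2 \sqrt{2} + J = J + 2 \sqrt{2}$)
$F{\left(f \right)} = 12 + 4 f^{3}$ ($F{\left(f \right)} = 12 + 4 f^{2} f = 12 + 4 f^{3}$)
$\sqrt{-19801 + F{\left(n{\left(-8,10 \right)} \right)}} = \sqrt{-19801 + \left(12 + 4 \left(10 + 2 \sqrt{2}\right)^{3}\right)} = \sqrt{-19789 + 4 \left(10 + 2 \sqrt{2}\right)^{3}}$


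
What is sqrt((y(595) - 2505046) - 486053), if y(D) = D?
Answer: 2*I*sqrt(747626) ≈ 1729.3*I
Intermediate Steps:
sqrt((y(595) - 2505046) - 486053) = sqrt((595 - 2505046) - 486053) = sqrt(-2504451 - 486053) = sqrt(-2990504) = 2*I*sqrt(747626)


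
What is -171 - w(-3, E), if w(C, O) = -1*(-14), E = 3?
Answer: -185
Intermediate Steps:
w(C, O) = 14
-171 - w(-3, E) = -171 - 1*14 = -171 - 14 = -185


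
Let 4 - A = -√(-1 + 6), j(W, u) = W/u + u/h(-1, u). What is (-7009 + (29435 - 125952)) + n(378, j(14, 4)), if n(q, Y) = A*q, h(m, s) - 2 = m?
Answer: -102014 + 378*√5 ≈ -1.0117e+5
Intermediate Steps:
h(m, s) = 2 + m
j(W, u) = u + W/u (j(W, u) = W/u + u/(2 - 1) = W/u + u/1 = W/u + u*1 = W/u + u = u + W/u)
A = 4 + √5 (A = 4 - (-1)*√(-1 + 6) = 4 - (-1)*√5 = 4 + √5 ≈ 6.2361)
n(q, Y) = q*(4 + √5) (n(q, Y) = (4 + √5)*q = q*(4 + √5))
(-7009 + (29435 - 125952)) + n(378, j(14, 4)) = (-7009 + (29435 - 125952)) + 378*(4 + √5) = (-7009 - 96517) + (1512 + 378*√5) = -103526 + (1512 + 378*√5) = -102014 + 378*√5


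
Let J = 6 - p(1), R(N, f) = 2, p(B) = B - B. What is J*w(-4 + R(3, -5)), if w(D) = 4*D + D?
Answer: -60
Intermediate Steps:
p(B) = 0
w(D) = 5*D
J = 6 (J = 6 - 1*0 = 6 + 0 = 6)
J*w(-4 + R(3, -5)) = 6*(5*(-4 + 2)) = 6*(5*(-2)) = 6*(-10) = -60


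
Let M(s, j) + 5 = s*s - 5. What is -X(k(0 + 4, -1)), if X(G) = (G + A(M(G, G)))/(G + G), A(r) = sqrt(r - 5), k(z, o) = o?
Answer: -1/2 + I*sqrt(14)/2 ≈ -0.5 + 1.8708*I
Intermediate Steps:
M(s, j) = -10 + s**2 (M(s, j) = -5 + (s*s - 5) = -5 + (s**2 - 5) = -5 + (-5 + s**2) = -10 + s**2)
A(r) = sqrt(-5 + r)
X(G) = (G + sqrt(-15 + G**2))/(2*G) (X(G) = (G + sqrt(-5 + (-10 + G**2)))/(G + G) = (G + sqrt(-15 + G**2))/((2*G)) = (G + sqrt(-15 + G**2))*(1/(2*G)) = (G + sqrt(-15 + G**2))/(2*G))
-X(k(0 + 4, -1)) = -(-1 + sqrt(-15 + (-1)**2))/(2*(-1)) = -(-1)*(-1 + sqrt(-15 + 1))/2 = -(-1)*(-1 + sqrt(-14))/2 = -(-1)*(-1 + I*sqrt(14))/2 = -(1/2 - I*sqrt(14)/2) = -1/2 + I*sqrt(14)/2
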